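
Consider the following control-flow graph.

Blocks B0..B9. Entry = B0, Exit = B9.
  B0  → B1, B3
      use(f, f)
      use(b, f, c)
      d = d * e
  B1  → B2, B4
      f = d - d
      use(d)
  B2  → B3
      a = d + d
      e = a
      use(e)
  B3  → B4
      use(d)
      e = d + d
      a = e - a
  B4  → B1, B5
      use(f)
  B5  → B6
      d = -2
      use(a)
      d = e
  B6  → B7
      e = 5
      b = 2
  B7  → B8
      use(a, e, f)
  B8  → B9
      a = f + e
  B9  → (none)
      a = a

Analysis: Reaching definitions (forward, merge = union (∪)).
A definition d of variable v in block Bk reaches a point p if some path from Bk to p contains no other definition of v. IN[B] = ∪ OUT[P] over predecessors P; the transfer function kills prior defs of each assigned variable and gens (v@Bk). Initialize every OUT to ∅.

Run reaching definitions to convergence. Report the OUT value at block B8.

Answer: {a@B8, b@B6, d@B5, e@B6, f@B1}

Trace:
Converged values:
  B0:  IN={}  OUT={d@B0}
  B1:  IN={a@B3, d@B0, e@B3, f@B1}  OUT={a@B3, d@B0, e@B3, f@B1}
  B2:  IN={a@B3, d@B0, e@B3, f@B1}  OUT={a@B2, d@B0, e@B2, f@B1}
  B3:  IN={a@B2, d@B0, e@B2, f@B1}  OUT={a@B3, d@B0, e@B3, f@B1}
  B4:  IN={a@B3, d@B0, e@B3, f@B1}  OUT={a@B3, d@B0, e@B3, f@B1}
  B5:  IN={a@B3, d@B0, e@B3, f@B1}  OUT={a@B3, d@B5, e@B3, f@B1}
  B6:  IN={a@B3, d@B5, e@B3, f@B1}  OUT={a@B3, b@B6, d@B5, e@B6, f@B1}
  B7:  IN={a@B3, b@B6, d@B5, e@B6, f@B1}  OUT={a@B3, b@B6, d@B5, e@B6, f@B1}
  B8:  IN={a@B3, b@B6, d@B5, e@B6, f@B1}  OUT={a@B8, b@B6, d@B5, e@B6, f@B1}
  B9:  IN={a@B8, b@B6, d@B5, e@B6, f@B1}  OUT={a@B9, b@B6, d@B5, e@B6, f@B1}

Merge at B8: IN[B8] = OUT[B7] = {a@B3, b@B6, d@B5, e@B6, f@B1}
Applying B8's transfer function to that IN value gives OUT[B8] (row B8 above).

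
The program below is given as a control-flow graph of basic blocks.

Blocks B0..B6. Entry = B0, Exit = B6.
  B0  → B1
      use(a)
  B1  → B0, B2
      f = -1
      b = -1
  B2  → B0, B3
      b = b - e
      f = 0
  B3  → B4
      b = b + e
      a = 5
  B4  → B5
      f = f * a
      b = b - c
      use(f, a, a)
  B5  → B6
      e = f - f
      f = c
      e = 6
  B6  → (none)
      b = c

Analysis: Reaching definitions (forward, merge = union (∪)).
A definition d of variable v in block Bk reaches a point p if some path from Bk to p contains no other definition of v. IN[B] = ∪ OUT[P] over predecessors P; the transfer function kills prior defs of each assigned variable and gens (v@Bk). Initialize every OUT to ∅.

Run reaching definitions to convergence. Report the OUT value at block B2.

Answer: {b@B2, f@B2}

Working:
Converged values:
  B0: | IN={b@B1, b@B2, f@B1, f@B2} | OUT={b@B1, b@B2, f@B1, f@B2}
  B1: | IN={b@B1, b@B2, f@B1, f@B2} | OUT={b@B1, f@B1}
  B2: | IN={b@B1, f@B1} | OUT={b@B2, f@B2}
  B3: | IN={b@B2, f@B2} | OUT={a@B3, b@B3, f@B2}
  B4: | IN={a@B3, b@B3, f@B2} | OUT={a@B3, b@B4, f@B4}
  B5: | IN={a@B3, b@B4, f@B4} | OUT={a@B3, b@B4, e@B5, f@B5}
  B6: | IN={a@B3, b@B4, e@B5, f@B5} | OUT={a@B3, b@B6, e@B5, f@B5}

Merge at B2: IN[B2] = OUT[B1] = {b@B1, f@B1}
Applying B2's transfer function to that IN value gives OUT[B2] (row B2 above).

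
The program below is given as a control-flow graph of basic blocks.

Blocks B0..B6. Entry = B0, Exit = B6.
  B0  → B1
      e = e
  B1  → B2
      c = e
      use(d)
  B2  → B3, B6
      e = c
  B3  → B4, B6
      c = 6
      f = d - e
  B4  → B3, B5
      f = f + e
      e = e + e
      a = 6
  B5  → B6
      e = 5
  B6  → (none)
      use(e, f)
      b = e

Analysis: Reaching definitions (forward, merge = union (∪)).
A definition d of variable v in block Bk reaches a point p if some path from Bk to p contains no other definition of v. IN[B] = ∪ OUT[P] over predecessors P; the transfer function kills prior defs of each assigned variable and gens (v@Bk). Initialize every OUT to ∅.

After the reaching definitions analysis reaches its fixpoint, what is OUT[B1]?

Per-block solution:
  B0:   IN={}   OUT={e@B0}
  B1:   IN={e@B0}   OUT={c@B1, e@B0}
  B2:   IN={c@B1, e@B0}   OUT={c@B1, e@B2}
  B3:   IN={a@B4, c@B1, c@B3, e@B2, e@B4, f@B4}   OUT={a@B4, c@B3, e@B2, e@B4, f@B3}
  B4:   IN={a@B4, c@B3, e@B2, e@B4, f@B3}   OUT={a@B4, c@B3, e@B4, f@B4}
  B5:   IN={a@B4, c@B3, e@B4, f@B4}   OUT={a@B4, c@B3, e@B5, f@B4}
  B6:   IN={a@B4, c@B1, c@B3, e@B2, e@B4, e@B5, f@B3, f@B4}   OUT={a@B4, b@B6, c@B1, c@B3, e@B2, e@B4, e@B5, f@B3, f@B4}

Merge at B1: IN[B1] = OUT[B0] = {e@B0}
Applying B1's transfer function to that IN value gives OUT[B1] (row B1 above).

Answer: {c@B1, e@B0}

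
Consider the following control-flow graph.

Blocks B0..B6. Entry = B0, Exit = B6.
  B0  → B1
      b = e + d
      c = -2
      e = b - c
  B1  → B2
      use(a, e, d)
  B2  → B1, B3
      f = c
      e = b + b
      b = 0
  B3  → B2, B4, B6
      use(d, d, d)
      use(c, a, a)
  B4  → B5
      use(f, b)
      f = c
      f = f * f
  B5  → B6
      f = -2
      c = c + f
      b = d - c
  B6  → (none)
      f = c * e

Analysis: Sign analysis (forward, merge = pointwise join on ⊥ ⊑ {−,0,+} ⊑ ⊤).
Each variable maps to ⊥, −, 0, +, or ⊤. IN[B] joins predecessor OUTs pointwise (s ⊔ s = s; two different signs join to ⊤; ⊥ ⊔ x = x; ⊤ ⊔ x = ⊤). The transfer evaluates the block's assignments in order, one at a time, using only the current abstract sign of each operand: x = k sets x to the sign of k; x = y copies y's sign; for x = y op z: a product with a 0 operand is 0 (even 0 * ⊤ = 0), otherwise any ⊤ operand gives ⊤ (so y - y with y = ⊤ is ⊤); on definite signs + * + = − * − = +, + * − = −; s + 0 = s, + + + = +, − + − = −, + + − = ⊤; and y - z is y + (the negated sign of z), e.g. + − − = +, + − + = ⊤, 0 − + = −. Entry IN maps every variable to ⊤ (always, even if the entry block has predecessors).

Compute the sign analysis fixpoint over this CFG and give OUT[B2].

Per-block solution:
  B0: | IN=(all ⊤) | OUT={c:-; rest ⊤}
  B1: | IN={c:-; rest ⊤} | OUT={c:-; rest ⊤}
  B2: | IN={c:-; rest ⊤} | OUT={b:0, c:-, f:-; rest ⊤}
  B3: | IN={b:0, c:-, f:-; rest ⊤} | OUT={b:0, c:-, f:-; rest ⊤}
  B4: | IN={b:0, c:-, f:-; rest ⊤} | OUT={b:0, c:-, f:+; rest ⊤}
  B5: | IN={b:0, c:-, f:+; rest ⊤} | OUT={c:-, f:-; rest ⊤}
  B6: | IN={c:-, f:-; rest ⊤} | OUT={c:-; rest ⊤}

Merge at B2: IN[B2] = OUT[B1] ⊔ OUT[B3] = {a: ⊤, b: ⊤, c: -, d: ⊤, e: ⊤, f: ⊤}
Applying B2's transfer function to that IN value gives OUT[B2] (row B2 above).

Answer: {a: ⊤, b: 0, c: -, d: ⊤, e: ⊤, f: -}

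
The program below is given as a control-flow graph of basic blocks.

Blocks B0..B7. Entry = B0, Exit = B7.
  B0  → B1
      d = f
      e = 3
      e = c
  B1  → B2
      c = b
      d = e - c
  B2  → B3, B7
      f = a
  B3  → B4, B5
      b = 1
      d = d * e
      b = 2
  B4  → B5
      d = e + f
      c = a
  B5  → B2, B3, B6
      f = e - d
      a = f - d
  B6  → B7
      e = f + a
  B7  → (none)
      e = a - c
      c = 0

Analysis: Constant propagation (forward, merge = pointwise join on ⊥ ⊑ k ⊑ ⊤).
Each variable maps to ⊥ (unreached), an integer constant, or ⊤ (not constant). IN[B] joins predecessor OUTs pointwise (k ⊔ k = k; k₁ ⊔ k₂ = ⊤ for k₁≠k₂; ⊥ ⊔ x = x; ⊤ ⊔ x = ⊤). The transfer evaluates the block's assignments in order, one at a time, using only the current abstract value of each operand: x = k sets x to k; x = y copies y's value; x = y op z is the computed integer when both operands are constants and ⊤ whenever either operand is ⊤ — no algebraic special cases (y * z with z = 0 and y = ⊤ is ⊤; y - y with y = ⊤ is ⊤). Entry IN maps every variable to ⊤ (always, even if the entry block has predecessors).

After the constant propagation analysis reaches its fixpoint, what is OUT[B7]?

Converged values:
  B0:  IN=(all ⊤)  OUT=(all ⊤)
  B1:  IN=(all ⊤)  OUT=(all ⊤)
  B2:  IN=(all ⊤)  OUT=(all ⊤)
  B3:  IN=(all ⊤)  OUT={b:2; rest ⊤}
  B4:  IN={b:2; rest ⊤}  OUT={b:2; rest ⊤}
  B5:  IN={b:2; rest ⊤}  OUT={b:2; rest ⊤}
  B6:  IN={b:2; rest ⊤}  OUT={b:2; rest ⊤}
  B7:  IN=(all ⊤)  OUT={c:0; rest ⊤}

Merge at B7: IN[B7] = OUT[B2] ⊔ OUT[B6] = {a: ⊤, b: ⊤, c: ⊤, d: ⊤, e: ⊤, f: ⊤}
Applying B7's transfer function to that IN value gives OUT[B7] (row B7 above).

Answer: {a: ⊤, b: ⊤, c: 0, d: ⊤, e: ⊤, f: ⊤}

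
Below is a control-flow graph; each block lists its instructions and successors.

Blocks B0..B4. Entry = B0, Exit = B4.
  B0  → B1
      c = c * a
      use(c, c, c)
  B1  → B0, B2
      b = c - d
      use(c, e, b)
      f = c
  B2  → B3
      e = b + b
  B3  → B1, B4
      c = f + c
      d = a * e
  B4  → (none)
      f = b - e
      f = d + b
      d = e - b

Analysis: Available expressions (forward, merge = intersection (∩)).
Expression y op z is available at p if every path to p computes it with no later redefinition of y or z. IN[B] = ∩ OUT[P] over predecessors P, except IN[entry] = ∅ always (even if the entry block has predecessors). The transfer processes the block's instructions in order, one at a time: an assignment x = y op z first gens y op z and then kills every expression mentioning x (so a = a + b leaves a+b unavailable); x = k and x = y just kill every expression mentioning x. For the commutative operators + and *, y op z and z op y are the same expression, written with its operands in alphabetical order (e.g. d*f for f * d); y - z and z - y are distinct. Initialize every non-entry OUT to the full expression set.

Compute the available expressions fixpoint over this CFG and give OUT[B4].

Answer: {a*e, b+b, b-e, e-b}

Working:
Fixpoint table:
  B0:   IN={}   OUT={}
  B1:   IN={}   OUT={c-d}
  B2:   IN={c-d}   OUT={b+b, c-d}
  B3:   IN={b+b, c-d}   OUT={a*e, b+b}
  B4:   IN={a*e, b+b}   OUT={a*e, b+b, b-e, e-b}

Merge at B4: IN[B4] = OUT[B3] = {a*e, b+b}
Applying B4's transfer function to that IN value gives OUT[B4] (row B4 above).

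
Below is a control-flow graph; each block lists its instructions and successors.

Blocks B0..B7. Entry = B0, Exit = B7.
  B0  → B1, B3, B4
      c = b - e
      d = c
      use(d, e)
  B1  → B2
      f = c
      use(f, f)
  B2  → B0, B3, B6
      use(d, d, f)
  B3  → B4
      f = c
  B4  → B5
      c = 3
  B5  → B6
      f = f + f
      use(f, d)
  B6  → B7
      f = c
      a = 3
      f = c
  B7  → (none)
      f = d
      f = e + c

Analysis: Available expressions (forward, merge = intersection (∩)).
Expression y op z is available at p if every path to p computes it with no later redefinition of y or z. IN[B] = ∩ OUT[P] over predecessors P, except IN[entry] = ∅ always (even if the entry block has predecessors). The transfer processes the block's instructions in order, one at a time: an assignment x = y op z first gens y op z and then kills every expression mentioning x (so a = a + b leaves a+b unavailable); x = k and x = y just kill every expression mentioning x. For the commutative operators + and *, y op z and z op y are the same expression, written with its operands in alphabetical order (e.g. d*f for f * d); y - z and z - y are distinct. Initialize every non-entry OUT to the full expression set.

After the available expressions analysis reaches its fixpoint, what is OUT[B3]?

Answer: {b-e}

Trace:
Converged values:
  B0: | IN={} | OUT={b-e}
  B1: | IN={b-e} | OUT={b-e}
  B2: | IN={b-e} | OUT={b-e}
  B3: | IN={b-e} | OUT={b-e}
  B4: | IN={b-e} | OUT={b-e}
  B5: | IN={b-e} | OUT={b-e}
  B6: | IN={b-e} | OUT={b-e}
  B7: | IN={b-e} | OUT={b-e, c+e}

Merge at B3: IN[B3] = OUT[B0] ∩ OUT[B2] = {b-e}
Applying B3's transfer function to that IN value gives OUT[B3] (row B3 above).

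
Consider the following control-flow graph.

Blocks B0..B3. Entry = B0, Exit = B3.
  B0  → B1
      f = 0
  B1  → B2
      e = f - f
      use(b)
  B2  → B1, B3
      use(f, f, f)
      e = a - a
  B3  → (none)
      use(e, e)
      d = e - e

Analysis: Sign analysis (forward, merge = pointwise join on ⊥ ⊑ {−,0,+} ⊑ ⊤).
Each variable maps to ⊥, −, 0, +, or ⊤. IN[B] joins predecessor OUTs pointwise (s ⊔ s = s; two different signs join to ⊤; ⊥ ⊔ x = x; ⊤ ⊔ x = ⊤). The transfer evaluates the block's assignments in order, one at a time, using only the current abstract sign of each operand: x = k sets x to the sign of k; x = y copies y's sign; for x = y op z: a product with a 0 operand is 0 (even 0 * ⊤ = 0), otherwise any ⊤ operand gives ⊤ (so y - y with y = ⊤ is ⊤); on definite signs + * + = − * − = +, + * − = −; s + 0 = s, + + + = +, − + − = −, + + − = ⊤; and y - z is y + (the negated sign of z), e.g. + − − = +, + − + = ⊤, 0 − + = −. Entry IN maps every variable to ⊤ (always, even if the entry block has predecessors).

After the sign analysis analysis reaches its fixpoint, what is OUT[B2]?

Fixpoint table:
  B0:   IN=(all ⊤)   OUT={f:0; rest ⊤}
  B1:   IN={f:0; rest ⊤}   OUT={e:0, f:0; rest ⊤}
  B2:   IN={e:0, f:0; rest ⊤}   OUT={f:0; rest ⊤}
  B3:   IN={f:0; rest ⊤}   OUT={f:0; rest ⊤}

Merge at B2: IN[B2] = OUT[B1] = {a: ⊤, b: ⊤, c: ⊤, d: ⊤, e: 0, f: 0}
Applying B2's transfer function to that IN value gives OUT[B2] (row B2 above).

Answer: {a: ⊤, b: ⊤, c: ⊤, d: ⊤, e: ⊤, f: 0}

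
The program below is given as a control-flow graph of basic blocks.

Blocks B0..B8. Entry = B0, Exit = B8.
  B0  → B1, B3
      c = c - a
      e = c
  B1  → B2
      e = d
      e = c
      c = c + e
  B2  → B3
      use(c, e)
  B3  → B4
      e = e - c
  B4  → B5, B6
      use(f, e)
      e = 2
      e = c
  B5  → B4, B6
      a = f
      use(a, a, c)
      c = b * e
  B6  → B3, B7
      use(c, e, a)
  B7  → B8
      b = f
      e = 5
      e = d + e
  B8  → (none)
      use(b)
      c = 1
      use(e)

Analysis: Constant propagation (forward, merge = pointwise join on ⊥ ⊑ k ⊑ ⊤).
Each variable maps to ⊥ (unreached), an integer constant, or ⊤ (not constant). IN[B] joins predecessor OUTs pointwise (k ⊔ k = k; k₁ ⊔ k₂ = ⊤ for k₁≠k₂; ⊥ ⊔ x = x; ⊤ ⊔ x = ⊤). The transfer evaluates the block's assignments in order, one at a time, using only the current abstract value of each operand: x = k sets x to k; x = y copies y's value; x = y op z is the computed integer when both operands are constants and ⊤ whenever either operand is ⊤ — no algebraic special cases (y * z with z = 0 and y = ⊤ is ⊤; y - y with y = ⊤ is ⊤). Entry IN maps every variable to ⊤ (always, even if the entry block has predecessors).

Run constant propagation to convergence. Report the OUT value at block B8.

Per-block solution:
  B0:  IN=(all ⊤)  OUT=(all ⊤)
  B1:  IN=(all ⊤)  OUT=(all ⊤)
  B2:  IN=(all ⊤)  OUT=(all ⊤)
  B3:  IN=(all ⊤)  OUT=(all ⊤)
  B4:  IN=(all ⊤)  OUT=(all ⊤)
  B5:  IN=(all ⊤)  OUT=(all ⊤)
  B6:  IN=(all ⊤)  OUT=(all ⊤)
  B7:  IN=(all ⊤)  OUT=(all ⊤)
  B8:  IN=(all ⊤)  OUT={c:1; rest ⊤}

Merge at B8: IN[B8] = OUT[B7] = {a: ⊤, b: ⊤, c: ⊤, d: ⊤, e: ⊤, f: ⊤}
Applying B8's transfer function to that IN value gives OUT[B8] (row B8 above).

Answer: {a: ⊤, b: ⊤, c: 1, d: ⊤, e: ⊤, f: ⊤}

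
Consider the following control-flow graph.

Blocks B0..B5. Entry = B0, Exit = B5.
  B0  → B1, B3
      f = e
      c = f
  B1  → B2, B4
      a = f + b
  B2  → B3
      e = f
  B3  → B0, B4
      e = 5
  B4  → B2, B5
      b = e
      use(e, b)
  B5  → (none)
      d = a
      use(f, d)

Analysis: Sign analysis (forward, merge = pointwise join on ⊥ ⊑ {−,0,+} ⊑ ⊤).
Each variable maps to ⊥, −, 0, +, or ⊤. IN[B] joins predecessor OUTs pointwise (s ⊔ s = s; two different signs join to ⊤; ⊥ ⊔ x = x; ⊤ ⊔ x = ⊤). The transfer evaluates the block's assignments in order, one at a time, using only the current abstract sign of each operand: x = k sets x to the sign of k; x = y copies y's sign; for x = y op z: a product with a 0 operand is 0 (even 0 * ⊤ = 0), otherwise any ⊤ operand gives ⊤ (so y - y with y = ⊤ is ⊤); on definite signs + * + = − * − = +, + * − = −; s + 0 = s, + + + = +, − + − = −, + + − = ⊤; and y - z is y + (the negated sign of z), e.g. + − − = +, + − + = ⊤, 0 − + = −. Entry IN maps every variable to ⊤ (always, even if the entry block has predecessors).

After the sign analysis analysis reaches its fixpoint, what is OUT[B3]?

Answer: {a: ⊤, b: ⊤, c: ⊤, d: ⊤, e: +, f: ⊤}

Trace:
Per-block solution:
  B0:   IN=(all ⊤)   OUT=(all ⊤)
  B1:   IN=(all ⊤)   OUT=(all ⊤)
  B2:   IN=(all ⊤)   OUT=(all ⊤)
  B3:   IN=(all ⊤)   OUT={e:+; rest ⊤}
  B4:   IN=(all ⊤)   OUT=(all ⊤)
  B5:   IN=(all ⊤)   OUT=(all ⊤)

Merge at B3: IN[B3] = OUT[B0] ⊔ OUT[B2] = {a: ⊤, b: ⊤, c: ⊤, d: ⊤, e: ⊤, f: ⊤}
Applying B3's transfer function to that IN value gives OUT[B3] (row B3 above).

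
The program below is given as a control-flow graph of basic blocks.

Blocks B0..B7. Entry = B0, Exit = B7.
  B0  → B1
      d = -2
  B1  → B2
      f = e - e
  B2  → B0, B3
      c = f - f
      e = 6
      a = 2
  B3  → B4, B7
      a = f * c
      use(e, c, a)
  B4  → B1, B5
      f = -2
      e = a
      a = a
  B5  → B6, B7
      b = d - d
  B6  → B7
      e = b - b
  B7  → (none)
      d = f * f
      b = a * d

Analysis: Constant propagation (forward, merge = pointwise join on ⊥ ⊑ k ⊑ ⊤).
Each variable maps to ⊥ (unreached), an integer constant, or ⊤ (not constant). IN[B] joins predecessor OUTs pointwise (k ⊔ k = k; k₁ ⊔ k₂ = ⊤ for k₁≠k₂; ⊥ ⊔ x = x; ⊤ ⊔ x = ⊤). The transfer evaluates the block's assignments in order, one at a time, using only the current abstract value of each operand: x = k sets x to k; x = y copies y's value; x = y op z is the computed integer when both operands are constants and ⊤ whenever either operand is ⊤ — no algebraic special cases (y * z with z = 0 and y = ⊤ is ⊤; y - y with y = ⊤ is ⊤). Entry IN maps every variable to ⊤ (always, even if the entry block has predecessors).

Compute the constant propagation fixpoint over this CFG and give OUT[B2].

Answer: {a: 2, b: ⊤, c: ⊤, d: -2, e: 6, f: ⊤}

Derivation:
Per-block solution:
  B0: | IN=(all ⊤) | OUT={d:-2; rest ⊤}
  B1: | IN={d:-2; rest ⊤} | OUT={d:-2; rest ⊤}
  B2: | IN={d:-2; rest ⊤} | OUT={a:2, d:-2, e:6; rest ⊤}
  B3: | IN={a:2, d:-2, e:6; rest ⊤} | OUT={d:-2, e:6; rest ⊤}
  B4: | IN={d:-2, e:6; rest ⊤} | OUT={d:-2, f:-2; rest ⊤}
  B5: | IN={d:-2, f:-2; rest ⊤} | OUT={b:0, d:-2, f:-2; rest ⊤}
  B6: | IN={b:0, d:-2, f:-2; rest ⊤} | OUT={b:0, d:-2, e:0, f:-2; rest ⊤}
  B7: | IN={d:-2; rest ⊤} | OUT=(all ⊤)

Merge at B2: IN[B2] = OUT[B1] = {a: ⊤, b: ⊤, c: ⊤, d: -2, e: ⊤, f: ⊤}
Applying B2's transfer function to that IN value gives OUT[B2] (row B2 above).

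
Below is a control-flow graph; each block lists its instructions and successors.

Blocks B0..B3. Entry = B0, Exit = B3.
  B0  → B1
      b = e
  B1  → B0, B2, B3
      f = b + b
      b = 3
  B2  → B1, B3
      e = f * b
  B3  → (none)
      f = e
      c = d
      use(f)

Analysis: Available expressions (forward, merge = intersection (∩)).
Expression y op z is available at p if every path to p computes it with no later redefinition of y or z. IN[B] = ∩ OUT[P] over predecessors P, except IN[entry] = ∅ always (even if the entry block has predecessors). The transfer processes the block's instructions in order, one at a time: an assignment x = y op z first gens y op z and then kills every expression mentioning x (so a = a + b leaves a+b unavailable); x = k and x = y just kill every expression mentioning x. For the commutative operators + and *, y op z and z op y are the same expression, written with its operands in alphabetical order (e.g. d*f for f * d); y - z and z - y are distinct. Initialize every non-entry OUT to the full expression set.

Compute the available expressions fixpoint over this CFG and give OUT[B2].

Answer: {b*f}

Derivation:
Fixpoint table:
  B0:  IN={}  OUT={}
  B1:  IN={}  OUT={}
  B2:  IN={}  OUT={b*f}
  B3:  IN={}  OUT={}

Merge at B2: IN[B2] = OUT[B1] = {}
Applying B2's transfer function to that IN value gives OUT[B2] (row B2 above).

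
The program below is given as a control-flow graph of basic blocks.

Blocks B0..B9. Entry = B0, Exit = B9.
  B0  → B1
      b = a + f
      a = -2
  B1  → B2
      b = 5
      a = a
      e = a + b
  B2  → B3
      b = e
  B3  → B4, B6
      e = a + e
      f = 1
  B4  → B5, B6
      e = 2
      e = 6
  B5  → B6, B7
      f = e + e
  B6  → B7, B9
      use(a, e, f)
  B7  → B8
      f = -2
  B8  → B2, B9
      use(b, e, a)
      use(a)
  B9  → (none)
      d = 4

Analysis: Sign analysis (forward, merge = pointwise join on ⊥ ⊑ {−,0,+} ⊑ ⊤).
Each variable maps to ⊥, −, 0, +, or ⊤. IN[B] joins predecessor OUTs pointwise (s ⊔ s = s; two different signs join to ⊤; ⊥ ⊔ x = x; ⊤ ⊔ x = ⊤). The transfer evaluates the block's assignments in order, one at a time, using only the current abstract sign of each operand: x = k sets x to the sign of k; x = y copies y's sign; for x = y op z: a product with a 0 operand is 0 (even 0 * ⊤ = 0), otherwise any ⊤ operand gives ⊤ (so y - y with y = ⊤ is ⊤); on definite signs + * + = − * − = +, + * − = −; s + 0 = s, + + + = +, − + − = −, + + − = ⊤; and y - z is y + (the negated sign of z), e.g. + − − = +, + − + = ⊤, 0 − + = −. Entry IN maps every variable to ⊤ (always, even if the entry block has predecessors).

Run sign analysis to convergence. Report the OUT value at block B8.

Per-block solution:
  B0:   IN=(all ⊤)   OUT={a:-; rest ⊤}
  B1:   IN={a:-; rest ⊤}   OUT={a:-, b:+; rest ⊤}
  B2:   IN={a:-; rest ⊤}   OUT={a:-; rest ⊤}
  B3:   IN={a:-; rest ⊤}   OUT={a:-, f:+; rest ⊤}
  B4:   IN={a:-, f:+; rest ⊤}   OUT={a:-, e:+, f:+; rest ⊤}
  B5:   IN={a:-, e:+, f:+; rest ⊤}   OUT={a:-, e:+, f:+; rest ⊤}
  B6:   IN={a:-, f:+; rest ⊤}   OUT={a:-, f:+; rest ⊤}
  B7:   IN={a:-, f:+; rest ⊤}   OUT={a:-, f:-; rest ⊤}
  B8:   IN={a:-, f:-; rest ⊤}   OUT={a:-, f:-; rest ⊤}
  B9:   IN={a:-; rest ⊤}   OUT={a:-, d:+; rest ⊤}

Merge at B8: IN[B8] = OUT[B7] = {a: -, b: ⊤, c: ⊤, d: ⊤, e: ⊤, f: -}
Applying B8's transfer function to that IN value gives OUT[B8] (row B8 above).

Answer: {a: -, b: ⊤, c: ⊤, d: ⊤, e: ⊤, f: -}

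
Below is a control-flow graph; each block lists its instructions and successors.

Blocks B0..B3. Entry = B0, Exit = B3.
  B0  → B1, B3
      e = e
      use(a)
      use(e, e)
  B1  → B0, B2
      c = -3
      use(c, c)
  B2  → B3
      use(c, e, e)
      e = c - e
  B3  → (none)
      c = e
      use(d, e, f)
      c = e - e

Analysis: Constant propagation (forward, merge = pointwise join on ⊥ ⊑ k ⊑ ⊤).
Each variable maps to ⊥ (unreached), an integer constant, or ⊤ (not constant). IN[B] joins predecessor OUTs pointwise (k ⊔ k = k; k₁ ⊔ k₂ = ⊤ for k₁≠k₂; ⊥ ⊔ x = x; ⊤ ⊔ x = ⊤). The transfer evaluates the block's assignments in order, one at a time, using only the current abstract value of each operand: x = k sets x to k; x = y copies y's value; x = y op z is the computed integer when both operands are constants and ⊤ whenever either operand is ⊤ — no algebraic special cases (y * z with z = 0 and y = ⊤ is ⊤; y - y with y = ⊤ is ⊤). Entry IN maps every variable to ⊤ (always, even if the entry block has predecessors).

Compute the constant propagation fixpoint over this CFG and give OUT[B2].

Answer: {a: ⊤, b: ⊤, c: -3, d: ⊤, e: ⊤, f: ⊤}

Derivation:
Fixpoint table:
  B0:  IN=(all ⊤)  OUT=(all ⊤)
  B1:  IN=(all ⊤)  OUT={c:-3; rest ⊤}
  B2:  IN={c:-3; rest ⊤}  OUT={c:-3; rest ⊤}
  B3:  IN=(all ⊤)  OUT=(all ⊤)

Merge at B2: IN[B2] = OUT[B1] = {a: ⊤, b: ⊤, c: -3, d: ⊤, e: ⊤, f: ⊤}
Applying B2's transfer function to that IN value gives OUT[B2] (row B2 above).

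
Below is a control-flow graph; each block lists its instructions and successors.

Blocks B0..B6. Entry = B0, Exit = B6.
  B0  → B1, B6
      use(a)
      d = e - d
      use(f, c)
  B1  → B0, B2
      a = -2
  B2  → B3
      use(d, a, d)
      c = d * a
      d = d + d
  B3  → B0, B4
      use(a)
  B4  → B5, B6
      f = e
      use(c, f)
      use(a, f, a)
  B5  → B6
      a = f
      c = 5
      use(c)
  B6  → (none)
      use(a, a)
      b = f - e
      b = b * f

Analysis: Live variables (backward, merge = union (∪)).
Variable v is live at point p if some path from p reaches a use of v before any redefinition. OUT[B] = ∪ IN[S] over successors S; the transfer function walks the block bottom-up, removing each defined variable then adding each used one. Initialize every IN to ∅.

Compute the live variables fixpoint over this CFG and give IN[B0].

Per-block solution:
  B0:   IN={a, c, d, e, f}   OUT={a, c, d, e, f}
  B1:   IN={c, d, e, f}   OUT={a, c, d, e, f}
  B2:   IN={a, d, e, f}   OUT={a, c, d, e, f}
  B3:   IN={a, c, d, e, f}   OUT={a, c, d, e, f}
  B4:   IN={a, c, e}   OUT={a, e, f}
  B5:   IN={e, f}   OUT={a, e, f}
  B6:   IN={a, e, f}   OUT={}

Merge at B0: OUT[B0] = IN[B1] ⊔ IN[B6] = {a, c, d, e, f}
Applying B0's transfer function to that OUT value gives IN[B0] (row B0 above).

Answer: {a, c, d, e, f}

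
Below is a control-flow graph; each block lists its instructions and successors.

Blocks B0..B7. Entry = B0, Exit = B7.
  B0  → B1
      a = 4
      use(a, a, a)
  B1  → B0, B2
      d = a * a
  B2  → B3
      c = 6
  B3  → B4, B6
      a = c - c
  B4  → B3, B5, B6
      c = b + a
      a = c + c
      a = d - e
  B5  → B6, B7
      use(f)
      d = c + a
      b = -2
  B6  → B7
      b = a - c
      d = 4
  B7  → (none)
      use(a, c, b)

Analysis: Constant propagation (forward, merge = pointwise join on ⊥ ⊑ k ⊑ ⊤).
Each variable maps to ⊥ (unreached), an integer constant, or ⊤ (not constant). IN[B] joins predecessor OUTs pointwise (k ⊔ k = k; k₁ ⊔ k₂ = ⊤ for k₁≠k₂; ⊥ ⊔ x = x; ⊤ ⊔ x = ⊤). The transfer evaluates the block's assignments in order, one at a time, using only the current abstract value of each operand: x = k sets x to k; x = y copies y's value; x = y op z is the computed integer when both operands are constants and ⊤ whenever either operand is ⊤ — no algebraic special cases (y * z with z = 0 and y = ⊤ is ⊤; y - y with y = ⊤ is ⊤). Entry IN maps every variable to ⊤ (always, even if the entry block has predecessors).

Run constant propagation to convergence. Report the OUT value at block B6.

Per-block solution:
  B0:   IN=(all ⊤)   OUT={a:4; rest ⊤}
  B1:   IN={a:4; rest ⊤}   OUT={a:4, d:16; rest ⊤}
  B2:   IN={a:4, d:16; rest ⊤}   OUT={a:4, c:6, d:16; rest ⊤}
  B3:   IN={d:16; rest ⊤}   OUT={d:16; rest ⊤}
  B4:   IN={d:16; rest ⊤}   OUT={d:16; rest ⊤}
  B5:   IN={d:16; rest ⊤}   OUT={b:-2; rest ⊤}
  B6:   IN=(all ⊤)   OUT={d:4; rest ⊤}
  B7:   IN=(all ⊤)   OUT=(all ⊤)

Merge at B6: IN[B6] = OUT[B3] ⊔ OUT[B4] ⊔ OUT[B5] = {a: ⊤, b: ⊤, c: ⊤, d: ⊤, e: ⊤, f: ⊤}
Applying B6's transfer function to that IN value gives OUT[B6] (row B6 above).

Answer: {a: ⊤, b: ⊤, c: ⊤, d: 4, e: ⊤, f: ⊤}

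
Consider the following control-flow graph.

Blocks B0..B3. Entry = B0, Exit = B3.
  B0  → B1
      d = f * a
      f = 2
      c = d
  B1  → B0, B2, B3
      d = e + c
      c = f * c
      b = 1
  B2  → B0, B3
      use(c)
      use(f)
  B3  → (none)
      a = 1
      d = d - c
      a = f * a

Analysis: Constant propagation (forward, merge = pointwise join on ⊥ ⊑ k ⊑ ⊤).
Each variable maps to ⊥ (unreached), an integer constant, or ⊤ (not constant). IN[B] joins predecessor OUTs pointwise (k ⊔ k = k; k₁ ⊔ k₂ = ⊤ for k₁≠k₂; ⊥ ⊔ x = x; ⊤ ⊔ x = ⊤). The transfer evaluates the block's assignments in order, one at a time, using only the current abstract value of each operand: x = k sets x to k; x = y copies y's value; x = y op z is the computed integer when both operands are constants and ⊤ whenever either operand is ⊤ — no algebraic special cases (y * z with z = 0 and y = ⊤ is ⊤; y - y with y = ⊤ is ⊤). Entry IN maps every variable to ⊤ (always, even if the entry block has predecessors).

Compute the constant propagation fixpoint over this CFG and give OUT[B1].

Answer: {a: ⊤, b: 1, c: ⊤, d: ⊤, e: ⊤, f: 2}

Trace:
Converged values:
  B0:  IN=(all ⊤)  OUT={f:2; rest ⊤}
  B1:  IN={f:2; rest ⊤}  OUT={b:1, f:2; rest ⊤}
  B2:  IN={b:1, f:2; rest ⊤}  OUT={b:1, f:2; rest ⊤}
  B3:  IN={b:1, f:2; rest ⊤}  OUT={a:2, b:1, f:2; rest ⊤}

Merge at B1: IN[B1] = OUT[B0] = {a: ⊤, b: ⊤, c: ⊤, d: ⊤, e: ⊤, f: 2}
Applying B1's transfer function to that IN value gives OUT[B1] (row B1 above).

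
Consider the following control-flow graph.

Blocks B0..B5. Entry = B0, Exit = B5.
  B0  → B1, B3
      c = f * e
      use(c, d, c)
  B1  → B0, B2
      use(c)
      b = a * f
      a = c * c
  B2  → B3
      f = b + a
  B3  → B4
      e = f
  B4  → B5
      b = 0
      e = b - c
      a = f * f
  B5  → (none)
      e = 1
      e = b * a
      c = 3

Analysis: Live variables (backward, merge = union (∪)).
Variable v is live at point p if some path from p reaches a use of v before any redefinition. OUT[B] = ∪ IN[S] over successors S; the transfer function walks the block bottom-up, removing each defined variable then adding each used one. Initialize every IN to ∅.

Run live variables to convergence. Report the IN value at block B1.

Answer: {a, c, d, e, f}

Trace:
Converged values:
  B0:   IN={a, d, e, f}   OUT={a, c, d, e, f}
  B1:   IN={a, c, d, e, f}   OUT={a, b, c, d, e, f}
  B2:   IN={a, b, c}   OUT={c, f}
  B3:   IN={c, f}   OUT={c, f}
  B4:   IN={c, f}   OUT={a, b}
  B5:   IN={a, b}   OUT={}

Merge at B1: OUT[B1] = IN[B0] ⊔ IN[B2] = {a, b, c, d, e, f}
Applying B1's transfer function to that OUT value gives IN[B1] (row B1 above).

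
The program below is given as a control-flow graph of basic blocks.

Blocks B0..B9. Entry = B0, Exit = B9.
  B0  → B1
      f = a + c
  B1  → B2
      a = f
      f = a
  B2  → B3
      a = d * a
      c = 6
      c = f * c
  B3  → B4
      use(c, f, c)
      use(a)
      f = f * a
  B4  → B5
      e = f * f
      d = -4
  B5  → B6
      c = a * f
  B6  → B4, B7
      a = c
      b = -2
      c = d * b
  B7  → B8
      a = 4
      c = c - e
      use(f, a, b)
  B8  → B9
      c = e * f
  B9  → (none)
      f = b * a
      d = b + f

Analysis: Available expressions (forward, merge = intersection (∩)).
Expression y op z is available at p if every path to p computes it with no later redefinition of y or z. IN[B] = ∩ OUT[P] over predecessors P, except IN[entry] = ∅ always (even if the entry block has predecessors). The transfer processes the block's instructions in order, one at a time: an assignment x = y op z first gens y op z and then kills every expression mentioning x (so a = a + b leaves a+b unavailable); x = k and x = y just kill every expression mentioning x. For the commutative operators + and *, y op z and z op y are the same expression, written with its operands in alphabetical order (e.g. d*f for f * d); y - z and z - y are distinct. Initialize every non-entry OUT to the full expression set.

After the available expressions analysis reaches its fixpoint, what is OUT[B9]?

Answer: {a*b, b+f}

Working:
Per-block solution:
  B0: | IN={} | OUT={a+c}
  B1: | IN={a+c} | OUT={}
  B2: | IN={} | OUT={}
  B3: | IN={} | OUT={}
  B4: | IN={} | OUT={f*f}
  B5: | IN={f*f} | OUT={a*f, f*f}
  B6: | IN={a*f, f*f} | OUT={b*d, f*f}
  B7: | IN={b*d, f*f} | OUT={b*d, f*f}
  B8: | IN={b*d, f*f} | OUT={b*d, e*f, f*f}
  B9: | IN={b*d, e*f, f*f} | OUT={a*b, b+f}

Merge at B9: IN[B9] = OUT[B8] = {b*d, e*f, f*f}
Applying B9's transfer function to that IN value gives OUT[B9] (row B9 above).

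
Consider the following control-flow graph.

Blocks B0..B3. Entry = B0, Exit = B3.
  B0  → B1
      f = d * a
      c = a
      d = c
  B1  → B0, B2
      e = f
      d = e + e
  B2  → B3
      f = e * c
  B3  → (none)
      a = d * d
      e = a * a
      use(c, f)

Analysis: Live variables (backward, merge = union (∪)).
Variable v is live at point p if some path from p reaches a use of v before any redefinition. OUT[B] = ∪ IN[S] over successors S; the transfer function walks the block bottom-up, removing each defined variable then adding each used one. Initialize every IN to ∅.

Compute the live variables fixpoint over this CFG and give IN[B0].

Answer: {a, d}

Working:
Fixpoint table:
  B0:  IN={a, d}  OUT={a, c, f}
  B1:  IN={a, c, f}  OUT={a, c, d, e}
  B2:  IN={c, d, e}  OUT={c, d, f}
  B3:  IN={c, d, f}  OUT={}

Merge at B0: OUT[B0] = IN[B1] = {a, c, f}
Applying B0's transfer function to that OUT value gives IN[B0] (row B0 above).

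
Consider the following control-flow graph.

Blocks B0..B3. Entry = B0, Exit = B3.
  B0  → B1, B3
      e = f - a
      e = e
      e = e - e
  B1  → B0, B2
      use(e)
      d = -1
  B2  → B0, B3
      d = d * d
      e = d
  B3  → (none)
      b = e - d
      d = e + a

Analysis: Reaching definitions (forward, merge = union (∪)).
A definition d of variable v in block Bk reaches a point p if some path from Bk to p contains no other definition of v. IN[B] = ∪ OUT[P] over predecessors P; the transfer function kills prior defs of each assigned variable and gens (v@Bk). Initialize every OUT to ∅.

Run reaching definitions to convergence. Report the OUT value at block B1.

Per-block solution:
  B0:   IN={d@B1, d@B2, e@B0, e@B2}   OUT={d@B1, d@B2, e@B0}
  B1:   IN={d@B1, d@B2, e@B0}   OUT={d@B1, e@B0}
  B2:   IN={d@B1, e@B0}   OUT={d@B2, e@B2}
  B3:   IN={d@B1, d@B2, e@B0, e@B2}   OUT={b@B3, d@B3, e@B0, e@B2}

Merge at B1: IN[B1] = OUT[B0] = {d@B1, d@B2, e@B0}
Applying B1's transfer function to that IN value gives OUT[B1] (row B1 above).

Answer: {d@B1, e@B0}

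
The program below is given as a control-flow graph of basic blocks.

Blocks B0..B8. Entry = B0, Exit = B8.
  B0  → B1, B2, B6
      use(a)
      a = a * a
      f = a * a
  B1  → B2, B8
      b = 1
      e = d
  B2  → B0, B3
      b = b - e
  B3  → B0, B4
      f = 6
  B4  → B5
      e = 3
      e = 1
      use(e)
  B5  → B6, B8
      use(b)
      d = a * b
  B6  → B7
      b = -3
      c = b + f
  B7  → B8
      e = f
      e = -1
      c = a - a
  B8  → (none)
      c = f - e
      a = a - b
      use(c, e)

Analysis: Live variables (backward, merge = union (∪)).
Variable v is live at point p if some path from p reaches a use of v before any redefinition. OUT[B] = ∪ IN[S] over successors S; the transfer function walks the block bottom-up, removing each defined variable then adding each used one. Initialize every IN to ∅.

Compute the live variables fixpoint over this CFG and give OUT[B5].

Answer: {a, b, e, f}

Working:
Fixpoint table:
  B0: | IN={a, b, d, e} | OUT={a, b, d, e, f}
  B1: | IN={a, d, f} | OUT={a, b, d, e, f}
  B2: | IN={a, b, d, e} | OUT={a, b, d, e}
  B3: | IN={a, b, d, e} | OUT={a, b, d, e, f}
  B4: | IN={a, b, f} | OUT={a, b, e, f}
  B5: | IN={a, b, e, f} | OUT={a, b, e, f}
  B6: | IN={a, f} | OUT={a, b, f}
  B7: | IN={a, b, f} | OUT={a, b, e, f}
  B8: | IN={a, b, e, f} | OUT={}

Merge at B5: OUT[B5] = IN[B6] ⊔ IN[B8] = {a, b, e, f}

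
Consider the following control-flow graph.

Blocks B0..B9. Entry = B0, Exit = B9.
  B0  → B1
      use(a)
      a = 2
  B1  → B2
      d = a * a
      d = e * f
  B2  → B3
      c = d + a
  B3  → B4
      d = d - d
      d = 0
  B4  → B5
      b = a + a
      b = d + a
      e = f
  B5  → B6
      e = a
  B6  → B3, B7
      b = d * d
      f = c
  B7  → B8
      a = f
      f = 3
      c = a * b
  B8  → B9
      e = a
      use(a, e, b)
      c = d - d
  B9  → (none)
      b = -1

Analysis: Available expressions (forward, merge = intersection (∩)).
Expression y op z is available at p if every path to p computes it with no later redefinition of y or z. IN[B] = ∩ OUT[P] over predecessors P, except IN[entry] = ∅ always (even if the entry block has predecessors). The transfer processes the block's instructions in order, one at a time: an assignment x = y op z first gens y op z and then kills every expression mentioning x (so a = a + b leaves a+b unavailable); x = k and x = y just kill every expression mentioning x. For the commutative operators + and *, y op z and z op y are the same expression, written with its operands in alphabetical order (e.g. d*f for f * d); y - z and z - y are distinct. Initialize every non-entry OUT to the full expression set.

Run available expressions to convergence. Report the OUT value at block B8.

Per-block solution:
  B0:  IN={}  OUT={}
  B1:  IN={}  OUT={a*a, e*f}
  B2:  IN={a*a, e*f}  OUT={a*a, a+d, e*f}
  B3:  IN={a*a, a+d}  OUT={a*a}
  B4:  IN={a*a}  OUT={a*a, a+a, a+d}
  B5:  IN={a*a, a+a, a+d}  OUT={a*a, a+a, a+d}
  B6:  IN={a*a, a+a, a+d}  OUT={a*a, a+a, a+d, d*d}
  B7:  IN={a*a, a+a, a+d, d*d}  OUT={a*b, d*d}
  B8:  IN={a*b, d*d}  OUT={a*b, d*d, d-d}
  B9:  IN={a*b, d*d, d-d}  OUT={d*d, d-d}

Merge at B8: IN[B8] = OUT[B7] = {a*b, d*d}
Applying B8's transfer function to that IN value gives OUT[B8] (row B8 above).

Answer: {a*b, d*d, d-d}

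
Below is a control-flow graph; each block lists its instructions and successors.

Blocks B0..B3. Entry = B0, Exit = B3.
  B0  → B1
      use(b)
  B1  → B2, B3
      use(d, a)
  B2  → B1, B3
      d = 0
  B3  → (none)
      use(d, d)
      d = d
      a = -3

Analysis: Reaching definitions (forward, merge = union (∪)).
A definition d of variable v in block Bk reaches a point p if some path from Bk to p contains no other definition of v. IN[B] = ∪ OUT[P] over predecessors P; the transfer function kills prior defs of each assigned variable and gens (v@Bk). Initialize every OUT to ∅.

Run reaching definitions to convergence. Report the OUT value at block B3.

Per-block solution:
  B0: | IN={} | OUT={}
  B1: | IN={d@B2} | OUT={d@B2}
  B2: | IN={d@B2} | OUT={d@B2}
  B3: | IN={d@B2} | OUT={a@B3, d@B3}

Merge at B3: IN[B3] = OUT[B1] ⊔ OUT[B2] = {d@B2}
Applying B3's transfer function to that IN value gives OUT[B3] (row B3 above).

Answer: {a@B3, d@B3}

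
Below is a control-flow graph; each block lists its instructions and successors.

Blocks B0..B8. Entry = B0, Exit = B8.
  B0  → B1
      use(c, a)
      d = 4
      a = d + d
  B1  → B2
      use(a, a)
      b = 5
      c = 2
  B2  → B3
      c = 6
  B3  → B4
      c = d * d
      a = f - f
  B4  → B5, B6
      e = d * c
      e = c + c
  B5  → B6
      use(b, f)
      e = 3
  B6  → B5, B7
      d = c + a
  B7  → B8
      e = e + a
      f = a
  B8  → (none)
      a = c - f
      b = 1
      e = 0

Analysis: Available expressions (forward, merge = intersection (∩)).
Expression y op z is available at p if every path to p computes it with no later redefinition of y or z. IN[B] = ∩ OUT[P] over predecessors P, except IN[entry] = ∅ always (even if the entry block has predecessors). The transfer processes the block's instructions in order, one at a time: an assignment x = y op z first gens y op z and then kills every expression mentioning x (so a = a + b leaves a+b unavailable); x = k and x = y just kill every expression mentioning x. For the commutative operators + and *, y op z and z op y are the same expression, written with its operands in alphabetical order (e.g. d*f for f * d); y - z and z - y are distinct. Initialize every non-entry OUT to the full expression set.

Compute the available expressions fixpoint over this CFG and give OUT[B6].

Per-block solution:
  B0:  IN={}  OUT={d+d}
  B1:  IN={d+d}  OUT={d+d}
  B2:  IN={d+d}  OUT={d+d}
  B3:  IN={d+d}  OUT={d*d, d+d, f-f}
  B4:  IN={d*d, d+d, f-f}  OUT={c*d, c+c, d*d, d+d, f-f}
  B5:  IN={c+c, f-f}  OUT={c+c, f-f}
  B6:  IN={c+c, f-f}  OUT={a+c, c+c, f-f}
  B7:  IN={a+c, c+c, f-f}  OUT={a+c, c+c}
  B8:  IN={a+c, c+c}  OUT={c+c, c-f}

Merge at B6: IN[B6] = OUT[B4] ∩ OUT[B5] = {c+c, f-f}
Applying B6's transfer function to that IN value gives OUT[B6] (row B6 above).

Answer: {a+c, c+c, f-f}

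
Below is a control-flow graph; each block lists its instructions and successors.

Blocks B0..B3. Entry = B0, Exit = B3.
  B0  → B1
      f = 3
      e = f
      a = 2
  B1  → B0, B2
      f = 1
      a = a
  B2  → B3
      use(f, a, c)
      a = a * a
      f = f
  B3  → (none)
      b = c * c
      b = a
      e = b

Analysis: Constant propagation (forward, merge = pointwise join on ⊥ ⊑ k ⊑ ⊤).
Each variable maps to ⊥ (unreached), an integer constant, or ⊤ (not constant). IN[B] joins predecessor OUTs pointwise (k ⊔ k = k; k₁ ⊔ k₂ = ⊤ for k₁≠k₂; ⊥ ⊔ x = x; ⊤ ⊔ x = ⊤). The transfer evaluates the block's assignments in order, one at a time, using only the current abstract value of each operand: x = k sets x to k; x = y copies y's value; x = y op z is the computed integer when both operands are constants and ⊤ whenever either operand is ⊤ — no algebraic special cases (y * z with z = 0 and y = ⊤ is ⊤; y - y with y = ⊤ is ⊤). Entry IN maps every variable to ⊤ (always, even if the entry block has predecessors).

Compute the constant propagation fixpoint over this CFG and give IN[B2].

Answer: {a: 2, b: ⊤, c: ⊤, d: ⊤, e: 3, f: 1}

Working:
Converged values:
  B0:  IN=(all ⊤)  OUT={a:2, e:3, f:3; rest ⊤}
  B1:  IN={a:2, e:3, f:3; rest ⊤}  OUT={a:2, e:3, f:1; rest ⊤}
  B2:  IN={a:2, e:3, f:1; rest ⊤}  OUT={a:4, e:3, f:1; rest ⊤}
  B3:  IN={a:4, e:3, f:1; rest ⊤}  OUT={a:4, b:4, e:4, f:1; rest ⊤}

Merge at B2: IN[B2] = OUT[B1] = {a: 2, b: ⊤, c: ⊤, d: ⊤, e: 3, f: 1}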